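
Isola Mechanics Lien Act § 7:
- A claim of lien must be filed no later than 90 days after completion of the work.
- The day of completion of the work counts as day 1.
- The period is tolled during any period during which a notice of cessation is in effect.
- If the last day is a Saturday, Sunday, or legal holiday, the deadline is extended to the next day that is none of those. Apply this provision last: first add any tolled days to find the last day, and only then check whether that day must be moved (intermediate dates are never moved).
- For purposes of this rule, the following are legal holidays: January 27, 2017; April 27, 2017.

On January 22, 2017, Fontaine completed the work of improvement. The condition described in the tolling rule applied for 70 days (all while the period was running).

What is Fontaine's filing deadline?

Counting January 22, 2017 as day 1, day 90 is April 21, 2017.
Tolling adds 70 days: April 21, 2017 + 70 days = June 30, 2017.
June 30, 2017 is a Friday and not a legal holiday, so no extension applies.

June 30, 2017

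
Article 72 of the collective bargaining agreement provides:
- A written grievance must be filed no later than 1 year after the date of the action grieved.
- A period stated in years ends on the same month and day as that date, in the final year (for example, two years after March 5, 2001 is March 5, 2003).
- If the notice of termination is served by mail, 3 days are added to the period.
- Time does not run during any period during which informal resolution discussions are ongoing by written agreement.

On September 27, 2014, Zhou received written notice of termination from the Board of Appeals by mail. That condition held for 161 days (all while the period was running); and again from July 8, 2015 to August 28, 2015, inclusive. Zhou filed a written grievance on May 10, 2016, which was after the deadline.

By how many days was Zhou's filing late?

1 year after September 27, 2014 is September 27, 2015.
Service was by mail, adding 3 days: September 27, 2015 + 3 days = September 30, 2015.
Tolling adds 161 days: September 30, 2015 + 161 days = March 9, 2016.
From July 8, 2015 through August 28, 2015 inclusive is 52 days; tolling adds 52 days: March 9, 2016 + 52 days = April 30, 2016.
The deadline is April 30, 2016; from April 30, 2016 to May 10, 2016 is 10 days.

10 days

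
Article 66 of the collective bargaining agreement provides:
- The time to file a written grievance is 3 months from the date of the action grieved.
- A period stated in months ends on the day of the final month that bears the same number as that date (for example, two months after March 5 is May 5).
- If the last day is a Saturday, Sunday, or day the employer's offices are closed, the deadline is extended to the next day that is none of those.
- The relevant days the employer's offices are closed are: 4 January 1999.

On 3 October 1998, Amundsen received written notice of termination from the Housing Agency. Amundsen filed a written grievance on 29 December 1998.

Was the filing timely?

3 months after 3 October 1998 is January 3, 1999.
January 3, 1999 is Sunday; January 4, 1999 is a listed holiday. The next qualifying day is January 5, 1999.
The deadline is January 5, 1999; the filing on December 29, 1998 is on or before that date.

Yes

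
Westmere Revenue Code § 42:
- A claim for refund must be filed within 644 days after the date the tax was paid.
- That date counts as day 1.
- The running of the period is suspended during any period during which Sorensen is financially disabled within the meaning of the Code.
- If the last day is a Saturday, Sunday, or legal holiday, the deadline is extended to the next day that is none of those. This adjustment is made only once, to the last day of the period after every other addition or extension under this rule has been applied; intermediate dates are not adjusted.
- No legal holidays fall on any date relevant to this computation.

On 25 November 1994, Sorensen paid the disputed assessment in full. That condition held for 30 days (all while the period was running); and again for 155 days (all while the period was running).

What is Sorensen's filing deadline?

March 3, 1997

Counting 25 November 1994 as day 1, day 644 is August 29, 1996.
Tolling adds 30 days: August 29, 1996 + 30 days = September 28, 1996.
Tolling adds 155 days: September 28, 1996 + 155 days = March 2, 1997.
March 2, 1997 is Sunday. The next qualifying day is March 3, 1997.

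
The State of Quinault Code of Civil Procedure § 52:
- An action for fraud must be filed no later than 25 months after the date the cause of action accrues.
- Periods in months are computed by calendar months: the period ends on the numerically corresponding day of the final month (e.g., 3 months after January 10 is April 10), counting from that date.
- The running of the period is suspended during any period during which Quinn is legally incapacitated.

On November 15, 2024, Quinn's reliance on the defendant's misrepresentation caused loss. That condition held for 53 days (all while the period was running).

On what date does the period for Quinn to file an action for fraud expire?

February 6, 2027

25 months after November 15, 2024 is December 15, 2026.
Tolling adds 53 days: December 15, 2026 + 53 days = February 6, 2027.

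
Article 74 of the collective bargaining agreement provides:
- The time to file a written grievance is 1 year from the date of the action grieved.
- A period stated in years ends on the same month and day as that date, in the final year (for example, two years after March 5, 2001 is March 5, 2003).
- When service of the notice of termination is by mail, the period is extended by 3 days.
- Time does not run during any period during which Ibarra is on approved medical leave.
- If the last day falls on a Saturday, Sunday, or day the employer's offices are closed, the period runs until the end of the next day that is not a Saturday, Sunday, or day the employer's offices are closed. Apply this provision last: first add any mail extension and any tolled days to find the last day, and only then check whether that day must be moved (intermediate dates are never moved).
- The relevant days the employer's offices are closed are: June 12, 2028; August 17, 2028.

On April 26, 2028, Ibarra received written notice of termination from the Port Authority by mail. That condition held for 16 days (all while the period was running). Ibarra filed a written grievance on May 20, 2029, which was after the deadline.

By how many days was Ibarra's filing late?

1 year after April 26, 2028 is April 26, 2029.
Service was by mail, adding 3 days: April 26, 2029 + 3 days = April 29, 2029.
Tolling adds 16 days: April 29, 2029 + 16 days = May 15, 2029.
May 15, 2029 is a Tuesday and not a day the employer's offices are closed, so no extension applies.
The deadline is May 15, 2029; from May 15, 2029 to May 20, 2029 is 5 days.

5 days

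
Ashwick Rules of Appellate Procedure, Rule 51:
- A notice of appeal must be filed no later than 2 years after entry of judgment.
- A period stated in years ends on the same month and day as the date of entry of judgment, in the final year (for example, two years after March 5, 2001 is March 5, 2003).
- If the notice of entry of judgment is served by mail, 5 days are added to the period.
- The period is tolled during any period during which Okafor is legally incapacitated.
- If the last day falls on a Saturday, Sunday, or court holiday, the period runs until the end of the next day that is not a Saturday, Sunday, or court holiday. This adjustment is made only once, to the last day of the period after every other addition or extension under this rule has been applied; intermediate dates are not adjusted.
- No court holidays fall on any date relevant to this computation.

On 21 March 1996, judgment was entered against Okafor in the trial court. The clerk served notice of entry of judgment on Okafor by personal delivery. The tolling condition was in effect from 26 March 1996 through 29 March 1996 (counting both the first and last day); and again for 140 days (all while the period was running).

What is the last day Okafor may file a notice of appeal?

2 years after 21 March 1996 is March 21, 1998.
Service was not by mail, so no mail extension applies.
From March 26, 1996 through March 29, 1996 inclusive is 4 days; tolling adds 4 days: March 21, 1998 + 4 days = March 25, 1998.
Tolling adds 140 days: March 25, 1998 + 140 days = August 12, 1998.
August 12, 1998 is a Wednesday and not a court holiday, so no extension applies.

August 12, 1998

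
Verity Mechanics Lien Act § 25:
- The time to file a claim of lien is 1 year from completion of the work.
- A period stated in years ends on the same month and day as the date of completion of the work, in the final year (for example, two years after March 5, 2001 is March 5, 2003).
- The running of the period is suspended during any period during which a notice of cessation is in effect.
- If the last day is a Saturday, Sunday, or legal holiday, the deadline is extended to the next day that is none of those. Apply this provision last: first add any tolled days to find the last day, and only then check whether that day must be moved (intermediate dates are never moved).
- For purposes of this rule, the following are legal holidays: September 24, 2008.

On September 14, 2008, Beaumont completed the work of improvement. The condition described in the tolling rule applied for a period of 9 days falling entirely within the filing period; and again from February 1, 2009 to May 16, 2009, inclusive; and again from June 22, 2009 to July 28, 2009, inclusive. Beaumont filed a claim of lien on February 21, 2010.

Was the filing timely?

No

1 year after September 14, 2008 is September 14, 2009.
Tolling adds 9 days: September 14, 2009 + 9 days = September 23, 2009.
From February 1, 2009 through May 16, 2009 inclusive is 105 days; tolling adds 105 days: September 23, 2009 + 105 days = January 6, 2010.
From June 22, 2009 through July 28, 2009 inclusive is 37 days; tolling adds 37 days: January 6, 2010 + 37 days = February 12, 2010.
February 12, 2010 is a Friday and not a legal holiday, so no extension applies.
The deadline is February 12, 2010; the filing on February 21, 2010 is after that date.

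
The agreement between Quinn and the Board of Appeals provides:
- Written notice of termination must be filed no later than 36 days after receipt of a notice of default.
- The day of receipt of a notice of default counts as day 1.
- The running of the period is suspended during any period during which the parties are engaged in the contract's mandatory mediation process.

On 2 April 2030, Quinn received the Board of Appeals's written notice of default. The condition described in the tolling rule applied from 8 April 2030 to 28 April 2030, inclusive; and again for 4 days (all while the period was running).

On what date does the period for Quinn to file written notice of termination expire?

Counting 2 April 2030 as day 1, day 36 is May 7, 2030.
From April 8, 2030 through April 28, 2030 inclusive is 21 days; tolling adds 21 days: May 7, 2030 + 21 days = May 28, 2030.
Tolling adds 4 days: May 28, 2030 + 4 days = June 1, 2030.

June 1, 2030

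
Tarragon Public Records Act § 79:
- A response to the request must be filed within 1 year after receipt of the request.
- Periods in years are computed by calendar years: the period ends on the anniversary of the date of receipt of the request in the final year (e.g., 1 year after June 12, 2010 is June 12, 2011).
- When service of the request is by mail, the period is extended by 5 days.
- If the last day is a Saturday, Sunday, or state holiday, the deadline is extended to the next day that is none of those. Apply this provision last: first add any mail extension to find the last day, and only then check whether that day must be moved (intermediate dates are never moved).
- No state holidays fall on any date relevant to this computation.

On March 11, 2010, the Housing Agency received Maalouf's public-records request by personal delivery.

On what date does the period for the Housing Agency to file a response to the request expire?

March 11, 2011

1 year after March 11, 2010 is March 11, 2011.
Service was not by mail, so no mail extension applies.
March 11, 2011 is a Friday and not a state holiday, so no extension applies.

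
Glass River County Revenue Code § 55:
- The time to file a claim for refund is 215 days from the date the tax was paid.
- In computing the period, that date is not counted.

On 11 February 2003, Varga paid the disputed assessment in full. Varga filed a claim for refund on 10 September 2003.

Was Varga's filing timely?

215 days after 11 February 2003 is September 14, 2003.
The deadline is September 14, 2003; the filing on September 10, 2003 is on or before that date.

Yes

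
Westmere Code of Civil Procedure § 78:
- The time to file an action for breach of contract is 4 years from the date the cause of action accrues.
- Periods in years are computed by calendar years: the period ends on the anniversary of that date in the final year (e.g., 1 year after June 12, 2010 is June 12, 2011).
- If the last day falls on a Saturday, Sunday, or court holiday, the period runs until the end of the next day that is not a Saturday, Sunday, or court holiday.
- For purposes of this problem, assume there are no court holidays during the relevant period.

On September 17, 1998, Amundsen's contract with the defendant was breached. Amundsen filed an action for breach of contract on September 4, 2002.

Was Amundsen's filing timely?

Yes

4 years after September 17, 1998 is September 17, 2002.
September 17, 2002 is a Tuesday and not a court holiday, so no extension applies.
The deadline is September 17, 2002; the filing on September 4, 2002 is on or before that date.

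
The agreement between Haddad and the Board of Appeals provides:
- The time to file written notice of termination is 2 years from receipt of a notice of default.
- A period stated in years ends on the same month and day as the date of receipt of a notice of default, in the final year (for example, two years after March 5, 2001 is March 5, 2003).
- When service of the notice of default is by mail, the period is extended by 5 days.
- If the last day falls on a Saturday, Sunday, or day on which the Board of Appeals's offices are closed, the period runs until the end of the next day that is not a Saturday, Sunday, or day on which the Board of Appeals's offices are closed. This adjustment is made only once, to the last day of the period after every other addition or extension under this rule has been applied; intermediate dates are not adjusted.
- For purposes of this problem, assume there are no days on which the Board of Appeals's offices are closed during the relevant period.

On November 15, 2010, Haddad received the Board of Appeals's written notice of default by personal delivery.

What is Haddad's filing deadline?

2 years after November 15, 2010 is November 15, 2012.
Service was not by mail, so no mail extension applies.
November 15, 2012 is a Thursday and not a day on which the Board of Appeals's offices are closed, so no extension applies.

November 15, 2012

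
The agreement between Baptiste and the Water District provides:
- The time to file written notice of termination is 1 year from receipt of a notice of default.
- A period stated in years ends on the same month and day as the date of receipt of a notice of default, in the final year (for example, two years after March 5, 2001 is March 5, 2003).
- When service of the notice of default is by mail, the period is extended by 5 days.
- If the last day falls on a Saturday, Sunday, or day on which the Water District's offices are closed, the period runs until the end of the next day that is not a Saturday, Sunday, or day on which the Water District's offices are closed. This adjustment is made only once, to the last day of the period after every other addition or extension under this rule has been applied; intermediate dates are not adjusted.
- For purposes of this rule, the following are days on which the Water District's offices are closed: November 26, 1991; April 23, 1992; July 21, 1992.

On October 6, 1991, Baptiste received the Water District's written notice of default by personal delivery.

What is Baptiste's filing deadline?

1 year after October 6, 1991 is October 6, 1992.
Service was not by mail, so no mail extension applies.
October 6, 1992 is a Tuesday and not a day on which the Water District's offices are closed, so no extension applies.

October 6, 1992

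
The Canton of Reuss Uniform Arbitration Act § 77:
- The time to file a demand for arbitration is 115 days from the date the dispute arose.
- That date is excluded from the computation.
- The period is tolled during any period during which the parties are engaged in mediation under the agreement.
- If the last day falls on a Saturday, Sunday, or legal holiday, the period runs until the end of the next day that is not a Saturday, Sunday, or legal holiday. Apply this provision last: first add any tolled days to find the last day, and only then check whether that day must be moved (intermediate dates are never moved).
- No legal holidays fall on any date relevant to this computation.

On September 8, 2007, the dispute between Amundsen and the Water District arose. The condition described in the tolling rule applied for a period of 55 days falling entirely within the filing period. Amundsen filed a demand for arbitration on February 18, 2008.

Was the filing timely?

115 days after September 8, 2007 is January 1, 2008.
Tolling adds 55 days: January 1, 2008 + 55 days = February 25, 2008.
February 25, 2008 is a Monday and not a legal holiday, so no extension applies.
The deadline is February 25, 2008; the filing on February 18, 2008 is on or before that date.

Yes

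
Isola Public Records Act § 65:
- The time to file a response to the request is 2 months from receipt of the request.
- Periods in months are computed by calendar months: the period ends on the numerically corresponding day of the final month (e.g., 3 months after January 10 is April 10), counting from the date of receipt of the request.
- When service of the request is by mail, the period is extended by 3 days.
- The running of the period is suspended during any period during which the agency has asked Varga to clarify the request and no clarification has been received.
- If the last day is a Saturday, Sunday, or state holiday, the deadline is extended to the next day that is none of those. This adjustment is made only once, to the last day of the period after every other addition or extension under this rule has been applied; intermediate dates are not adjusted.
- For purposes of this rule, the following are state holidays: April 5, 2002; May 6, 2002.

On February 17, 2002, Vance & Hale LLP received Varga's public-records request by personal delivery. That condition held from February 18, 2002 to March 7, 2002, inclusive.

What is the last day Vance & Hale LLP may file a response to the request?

2 months after February 17, 2002 is April 17, 2002.
Service was not by mail, so no mail extension applies.
From February 18, 2002 through March 7, 2002 inclusive is 18 days; tolling adds 18 days: April 17, 2002 + 18 days = May 5, 2002.
May 5, 2002 is Sunday; May 6, 2002 is a listed holiday. The next qualifying day is May 7, 2002.

May 7, 2002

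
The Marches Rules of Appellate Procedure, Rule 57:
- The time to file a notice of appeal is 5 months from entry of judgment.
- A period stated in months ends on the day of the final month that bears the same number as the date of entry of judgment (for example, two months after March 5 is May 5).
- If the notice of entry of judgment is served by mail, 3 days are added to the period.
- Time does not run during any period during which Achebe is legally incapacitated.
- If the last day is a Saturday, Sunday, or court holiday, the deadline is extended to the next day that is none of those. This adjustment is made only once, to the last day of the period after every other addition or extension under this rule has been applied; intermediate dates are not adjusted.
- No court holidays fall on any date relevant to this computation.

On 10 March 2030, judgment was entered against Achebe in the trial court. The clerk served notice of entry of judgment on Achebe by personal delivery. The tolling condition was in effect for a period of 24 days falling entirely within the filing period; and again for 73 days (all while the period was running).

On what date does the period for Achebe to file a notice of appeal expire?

5 months after 10 March 2030 is August 10, 2030.
Service was not by mail, so no mail extension applies.
Tolling adds 24 days: August 10, 2030 + 24 days = September 3, 2030.
Tolling adds 73 days: September 3, 2030 + 73 days = November 15, 2030.
November 15, 2030 is a Friday and not a court holiday, so no extension applies.

November 15, 2030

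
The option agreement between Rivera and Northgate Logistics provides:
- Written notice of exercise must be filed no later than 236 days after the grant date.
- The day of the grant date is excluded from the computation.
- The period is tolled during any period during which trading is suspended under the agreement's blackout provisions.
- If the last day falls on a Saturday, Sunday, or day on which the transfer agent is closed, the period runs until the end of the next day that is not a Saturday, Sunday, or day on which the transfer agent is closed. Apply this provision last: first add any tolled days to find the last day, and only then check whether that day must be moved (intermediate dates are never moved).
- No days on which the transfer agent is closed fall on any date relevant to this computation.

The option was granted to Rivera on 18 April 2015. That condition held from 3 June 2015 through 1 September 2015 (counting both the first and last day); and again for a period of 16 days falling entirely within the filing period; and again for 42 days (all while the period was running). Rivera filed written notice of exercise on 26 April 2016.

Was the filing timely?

Yes

236 days after 18 April 2015 is December 10, 2015.
From June 3, 2015 through September 1, 2015 inclusive is 91 days; tolling adds 91 days: December 10, 2015 + 91 days = March 10, 2016.
Tolling adds 16 days: March 10, 2016 + 16 days = March 26, 2016.
Tolling adds 42 days: March 26, 2016 + 42 days = May 7, 2016.
May 7, 2016 is Saturday; May 8, 2016 is Sunday. The next qualifying day is May 9, 2016.
The deadline is May 9, 2016; the filing on April 26, 2016 is on or before that date.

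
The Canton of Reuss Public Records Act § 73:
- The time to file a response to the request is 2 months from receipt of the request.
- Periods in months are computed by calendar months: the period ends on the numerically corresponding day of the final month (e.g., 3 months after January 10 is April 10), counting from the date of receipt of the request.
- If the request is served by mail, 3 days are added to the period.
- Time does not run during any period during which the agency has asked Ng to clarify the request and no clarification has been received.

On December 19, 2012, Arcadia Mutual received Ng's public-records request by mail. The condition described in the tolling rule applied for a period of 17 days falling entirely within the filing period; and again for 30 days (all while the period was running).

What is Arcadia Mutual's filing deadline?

April 10, 2013

2 months after December 19, 2012 is February 19, 2013.
Service was by mail, adding 3 days: February 19, 2013 + 3 days = February 22, 2013.
Tolling adds 17 days: February 22, 2013 + 17 days = March 11, 2013.
Tolling adds 30 days: March 11, 2013 + 30 days = April 10, 2013.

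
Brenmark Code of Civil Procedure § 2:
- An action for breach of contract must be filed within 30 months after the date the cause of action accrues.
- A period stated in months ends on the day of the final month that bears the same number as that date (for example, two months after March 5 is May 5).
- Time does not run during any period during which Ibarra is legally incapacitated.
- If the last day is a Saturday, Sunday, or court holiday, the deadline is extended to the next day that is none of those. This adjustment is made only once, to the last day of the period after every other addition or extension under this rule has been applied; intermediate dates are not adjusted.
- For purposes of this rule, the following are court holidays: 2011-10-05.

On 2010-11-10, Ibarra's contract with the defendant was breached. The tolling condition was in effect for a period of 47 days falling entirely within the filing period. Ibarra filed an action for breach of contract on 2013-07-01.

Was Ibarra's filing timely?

30 months after 2010-11-10 is May 10, 2013.
Tolling adds 47 days: May 10, 2013 + 47 days = June 26, 2013.
June 26, 2013 is a Wednesday and not a court holiday, so no extension applies.
The deadline is June 26, 2013; the filing on July 1, 2013 is after that date.

No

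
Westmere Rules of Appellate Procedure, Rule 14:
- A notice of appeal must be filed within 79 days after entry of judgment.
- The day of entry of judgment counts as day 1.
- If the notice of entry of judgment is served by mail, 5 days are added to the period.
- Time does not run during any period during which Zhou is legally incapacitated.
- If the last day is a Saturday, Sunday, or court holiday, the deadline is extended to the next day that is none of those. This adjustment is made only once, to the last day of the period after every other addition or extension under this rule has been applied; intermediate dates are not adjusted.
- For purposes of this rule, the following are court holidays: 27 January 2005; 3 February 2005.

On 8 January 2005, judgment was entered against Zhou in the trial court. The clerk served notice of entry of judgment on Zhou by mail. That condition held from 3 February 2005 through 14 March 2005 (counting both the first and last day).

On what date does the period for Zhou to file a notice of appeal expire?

Counting 8 January 2005 as day 1, day 79 is March 27, 2005.
Service was by mail, adding 5 days: March 27, 2005 + 5 days = April 1, 2005.
From February 3, 2005 through March 14, 2005 inclusive is 40 days; tolling adds 40 days: April 1, 2005 + 40 days = May 11, 2005.
May 11, 2005 is a Wednesday and not a court holiday, so no extension applies.

May 11, 2005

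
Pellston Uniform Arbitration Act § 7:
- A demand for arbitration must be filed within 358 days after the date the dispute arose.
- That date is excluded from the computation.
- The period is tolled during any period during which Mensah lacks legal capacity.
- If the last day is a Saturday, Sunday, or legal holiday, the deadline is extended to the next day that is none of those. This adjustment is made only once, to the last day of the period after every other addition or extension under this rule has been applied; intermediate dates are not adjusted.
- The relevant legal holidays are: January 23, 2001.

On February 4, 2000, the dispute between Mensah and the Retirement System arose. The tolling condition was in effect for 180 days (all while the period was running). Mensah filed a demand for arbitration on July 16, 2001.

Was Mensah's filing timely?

Yes

358 days after February 4, 2000 is January 27, 2001.
Tolling adds 180 days: January 27, 2001 + 180 days = July 26, 2001.
July 26, 2001 is a Thursday and not a legal holiday, so no extension applies.
The deadline is July 26, 2001; the filing on July 16, 2001 is on or before that date.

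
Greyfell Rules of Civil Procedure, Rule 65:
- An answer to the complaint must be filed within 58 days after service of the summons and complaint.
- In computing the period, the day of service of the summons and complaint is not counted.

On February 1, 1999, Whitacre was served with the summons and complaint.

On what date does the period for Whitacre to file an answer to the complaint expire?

March 31, 1999

58 days after February 1, 1999 is March 31, 1999.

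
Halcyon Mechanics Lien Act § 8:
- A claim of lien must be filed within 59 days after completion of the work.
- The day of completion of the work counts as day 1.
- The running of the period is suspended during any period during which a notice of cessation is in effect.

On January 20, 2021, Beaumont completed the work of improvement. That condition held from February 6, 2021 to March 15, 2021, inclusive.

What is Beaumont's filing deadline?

April 26, 2021

Counting January 20, 2021 as day 1, day 59 is March 19, 2021.
From February 6, 2021 through March 15, 2021 inclusive is 38 days; tolling adds 38 days: March 19, 2021 + 38 days = April 26, 2021.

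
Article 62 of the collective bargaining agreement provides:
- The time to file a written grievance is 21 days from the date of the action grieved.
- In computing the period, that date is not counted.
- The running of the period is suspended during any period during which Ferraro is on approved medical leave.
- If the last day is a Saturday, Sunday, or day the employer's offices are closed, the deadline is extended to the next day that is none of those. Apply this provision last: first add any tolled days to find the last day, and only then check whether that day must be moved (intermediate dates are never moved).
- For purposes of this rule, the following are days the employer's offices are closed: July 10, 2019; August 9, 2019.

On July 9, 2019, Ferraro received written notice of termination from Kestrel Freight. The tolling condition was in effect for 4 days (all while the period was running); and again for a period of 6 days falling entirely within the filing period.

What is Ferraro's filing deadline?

21 days after July 9, 2019 is July 30, 2019.
Tolling adds 4 days: July 30, 2019 + 4 days = August 3, 2019.
Tolling adds 6 days: August 3, 2019 + 6 days = August 9, 2019.
August 9, 2019 is a listed holiday; August 10, 2019 is Saturday; August 11, 2019 is Sunday. The next qualifying day is August 12, 2019.

August 12, 2019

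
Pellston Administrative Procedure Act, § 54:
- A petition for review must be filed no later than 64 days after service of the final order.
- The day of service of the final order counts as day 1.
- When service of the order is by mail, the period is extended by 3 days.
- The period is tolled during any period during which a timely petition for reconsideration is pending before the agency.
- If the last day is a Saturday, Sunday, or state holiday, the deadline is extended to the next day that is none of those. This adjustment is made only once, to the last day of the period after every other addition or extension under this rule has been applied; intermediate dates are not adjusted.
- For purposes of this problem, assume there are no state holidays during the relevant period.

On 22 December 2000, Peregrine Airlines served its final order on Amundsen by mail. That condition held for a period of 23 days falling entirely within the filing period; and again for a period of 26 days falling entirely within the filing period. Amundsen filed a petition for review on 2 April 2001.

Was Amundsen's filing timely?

Yes

Counting 22 December 2000 as day 1, day 64 is February 23, 2001.
Service was by mail, adding 3 days: February 23, 2001 + 3 days = February 26, 2001.
Tolling adds 23 days: February 26, 2001 + 23 days = March 21, 2001.
Tolling adds 26 days: March 21, 2001 + 26 days = April 16, 2001.
April 16, 2001 is a Monday and not a state holiday, so no extension applies.
The deadline is April 16, 2001; the filing on April 2, 2001 is on or before that date.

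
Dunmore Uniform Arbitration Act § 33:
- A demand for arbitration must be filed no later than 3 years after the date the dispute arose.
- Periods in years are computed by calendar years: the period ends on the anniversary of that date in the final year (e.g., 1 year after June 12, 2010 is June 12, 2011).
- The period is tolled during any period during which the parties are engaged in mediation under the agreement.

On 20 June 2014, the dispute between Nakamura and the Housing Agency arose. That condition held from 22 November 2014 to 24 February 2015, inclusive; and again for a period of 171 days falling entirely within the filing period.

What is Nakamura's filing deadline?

3 years after 20 June 2014 is June 20, 2017.
From November 22, 2014 through February 24, 2015 inclusive is 95 days; tolling adds 95 days: June 20, 2017 + 95 days = September 23, 2017.
Tolling adds 171 days: September 23, 2017 + 171 days = March 13, 2018.

March 13, 2018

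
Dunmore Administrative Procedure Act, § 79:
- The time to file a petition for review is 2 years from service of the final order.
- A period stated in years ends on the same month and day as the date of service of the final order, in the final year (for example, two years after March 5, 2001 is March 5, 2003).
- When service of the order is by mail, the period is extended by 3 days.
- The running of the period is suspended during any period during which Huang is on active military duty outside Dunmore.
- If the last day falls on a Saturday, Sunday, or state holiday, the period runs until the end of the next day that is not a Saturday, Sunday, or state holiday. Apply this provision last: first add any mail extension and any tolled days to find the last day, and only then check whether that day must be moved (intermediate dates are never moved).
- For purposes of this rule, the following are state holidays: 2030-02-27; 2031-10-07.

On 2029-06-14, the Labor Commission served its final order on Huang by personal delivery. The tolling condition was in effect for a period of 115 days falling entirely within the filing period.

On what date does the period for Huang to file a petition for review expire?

October 8, 2031

2 years after 2029-06-14 is June 14, 2031.
Service was not by mail, so no mail extension applies.
Tolling adds 115 days: June 14, 2031 + 115 days = October 7, 2031.
October 7, 2031 is a listed holiday. The next qualifying day is October 8, 2031.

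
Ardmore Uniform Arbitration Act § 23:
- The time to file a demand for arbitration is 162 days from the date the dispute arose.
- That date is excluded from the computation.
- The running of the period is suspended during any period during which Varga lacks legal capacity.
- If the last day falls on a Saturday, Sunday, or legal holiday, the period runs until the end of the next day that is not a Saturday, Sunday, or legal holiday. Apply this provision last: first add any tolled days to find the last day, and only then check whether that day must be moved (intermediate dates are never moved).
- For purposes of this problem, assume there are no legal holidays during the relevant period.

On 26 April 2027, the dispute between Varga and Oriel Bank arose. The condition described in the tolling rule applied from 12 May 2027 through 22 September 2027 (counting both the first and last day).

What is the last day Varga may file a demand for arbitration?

February 16, 2028

162 days after 26 April 2027 is October 5, 2027.
From May 12, 2027 through September 22, 2027 inclusive is 134 days; tolling adds 134 days: October 5, 2027 + 134 days = February 16, 2028.
February 16, 2028 is a Wednesday and not a legal holiday, so no extension applies.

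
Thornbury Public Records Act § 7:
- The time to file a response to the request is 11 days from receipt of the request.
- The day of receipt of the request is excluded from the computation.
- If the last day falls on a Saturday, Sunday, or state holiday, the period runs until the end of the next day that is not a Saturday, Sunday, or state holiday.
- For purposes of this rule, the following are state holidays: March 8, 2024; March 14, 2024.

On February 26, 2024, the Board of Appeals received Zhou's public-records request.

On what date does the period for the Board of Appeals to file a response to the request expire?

11 days after February 26, 2024 is March 8, 2024.
March 8, 2024 is a listed holiday; March 9, 2024 is Saturday; March 10, 2024 is Sunday. The next qualifying day is March 11, 2024.

March 11, 2024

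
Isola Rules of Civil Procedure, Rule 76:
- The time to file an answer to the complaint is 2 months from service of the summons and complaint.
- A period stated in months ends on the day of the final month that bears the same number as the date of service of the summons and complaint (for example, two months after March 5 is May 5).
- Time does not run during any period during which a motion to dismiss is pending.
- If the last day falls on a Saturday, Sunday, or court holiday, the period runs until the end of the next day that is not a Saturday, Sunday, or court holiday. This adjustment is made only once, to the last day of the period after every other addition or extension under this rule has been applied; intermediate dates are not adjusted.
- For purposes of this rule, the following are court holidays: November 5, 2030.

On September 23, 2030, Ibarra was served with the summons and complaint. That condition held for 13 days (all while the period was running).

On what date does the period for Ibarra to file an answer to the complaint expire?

2 months after September 23, 2030 is November 23, 2030.
Tolling adds 13 days: November 23, 2030 + 13 days = December 6, 2030.
December 6, 2030 is a Friday and not a court holiday, so no extension applies.

December 6, 2030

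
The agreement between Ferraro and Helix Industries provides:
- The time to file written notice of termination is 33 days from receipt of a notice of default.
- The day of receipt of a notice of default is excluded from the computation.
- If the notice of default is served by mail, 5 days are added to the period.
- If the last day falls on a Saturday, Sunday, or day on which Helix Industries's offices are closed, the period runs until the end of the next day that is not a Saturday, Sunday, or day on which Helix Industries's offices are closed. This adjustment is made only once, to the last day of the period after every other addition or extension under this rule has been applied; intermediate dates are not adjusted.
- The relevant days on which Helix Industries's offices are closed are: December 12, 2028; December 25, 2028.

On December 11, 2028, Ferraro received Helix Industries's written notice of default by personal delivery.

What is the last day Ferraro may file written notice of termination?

33 days after December 11, 2028 is January 13, 2029.
Service was not by mail, so no mail extension applies.
January 13, 2029 is Saturday; January 14, 2029 is Sunday. The next qualifying day is January 15, 2029.

January 15, 2029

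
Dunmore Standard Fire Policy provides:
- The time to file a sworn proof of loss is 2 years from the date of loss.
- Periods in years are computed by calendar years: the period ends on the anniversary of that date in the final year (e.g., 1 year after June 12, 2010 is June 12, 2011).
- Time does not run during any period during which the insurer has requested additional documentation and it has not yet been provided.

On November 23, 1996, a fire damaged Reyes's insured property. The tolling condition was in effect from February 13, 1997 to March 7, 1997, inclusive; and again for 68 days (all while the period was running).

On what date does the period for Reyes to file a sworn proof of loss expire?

February 22, 1999

2 years after November 23, 1996 is November 23, 1998.
From February 13, 1997 through March 7, 1997 inclusive is 23 days; tolling adds 23 days: November 23, 1998 + 23 days = December 16, 1998.
Tolling adds 68 days: December 16, 1998 + 68 days = February 22, 1999.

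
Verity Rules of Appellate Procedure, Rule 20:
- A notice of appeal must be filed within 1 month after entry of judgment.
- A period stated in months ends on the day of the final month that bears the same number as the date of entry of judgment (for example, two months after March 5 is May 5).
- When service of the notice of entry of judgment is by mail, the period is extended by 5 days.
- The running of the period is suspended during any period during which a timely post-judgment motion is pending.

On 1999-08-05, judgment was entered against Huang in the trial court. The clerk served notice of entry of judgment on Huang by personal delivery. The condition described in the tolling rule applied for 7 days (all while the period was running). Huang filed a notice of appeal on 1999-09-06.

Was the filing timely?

1 month after 1999-08-05 is September 5, 1999.
Service was not by mail, so no mail extension applies.
Tolling adds 7 days: September 5, 1999 + 7 days = September 12, 1999.
The deadline is September 12, 1999; the filing on September 6, 1999 is on or before that date.

Yes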